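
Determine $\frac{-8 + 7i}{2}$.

Divisor is real, so divide each part by 2:
= -4 + (7/2)i


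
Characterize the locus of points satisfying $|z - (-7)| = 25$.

|z - z0| = r describes a circle centered at z0 with radius r
Here z0 = -7 and r = 25
Locus: Circle centered at (-7, 0) with radius 25


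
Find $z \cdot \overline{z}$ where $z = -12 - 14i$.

z * conjugate(z) = |z|^2 = a^2 + b^2
= (-12)^2 + (-14)^2 = 340


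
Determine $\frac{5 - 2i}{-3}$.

Divisor is real, so divide each part by -3:
= -5/3 + (2/3)i


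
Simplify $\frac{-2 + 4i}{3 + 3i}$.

Multiply numerator and denominator by conjugate (3 - 3i):
= (-2 + 4i)(3 - 3i) / (3^2 + 3^2)
= (6 + 18i) / 18
Divide through by 6: (1 + 3i) / 3
= 1/3 + i


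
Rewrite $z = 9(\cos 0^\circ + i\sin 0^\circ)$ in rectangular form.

a = r cos θ = 9 * 1 = 9
b = r sin θ = 9 * 0 = 0
z = 9


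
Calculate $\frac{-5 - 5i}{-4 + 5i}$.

Multiply numerator and denominator by conjugate (-4 - 5i):
= (-5 - 5i)(-4 - 5i) / ((-4)^2 + 5^2)
= (-5 + 45i) / 41
= -5/41 + (45/41)i


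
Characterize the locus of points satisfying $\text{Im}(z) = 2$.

Im(z) = y where z = x + yi; the equation y = 2 is satisfied by all points with that y-coordinate
Locus: Horizontal line y = 2


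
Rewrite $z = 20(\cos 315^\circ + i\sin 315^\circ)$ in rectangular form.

a = r cos θ = 20 * sqrt(2)/2 = 10*sqrt(2)
b = r sin θ = 20 * -sqrt(2)/2 = -10*sqrt(2)
z = 10*sqrt(2) - 10*sqrt(2)i


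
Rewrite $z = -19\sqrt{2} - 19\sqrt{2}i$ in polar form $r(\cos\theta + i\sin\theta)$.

r = |z| = sqrt(a^2 + b^2) = sqrt((-19*sqrt(2))^2 + (-19*sqrt(2))^2) = sqrt(722 + 722) = sqrt(1444) = 38
θ = arctan(b/a) = arctan(-26.8701/-26.8701) (quadrant-adjusted) = 225°
z = 38(cos 225° + i sin 225°)


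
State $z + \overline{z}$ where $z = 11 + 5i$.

z + conjugate(z) = (a + bi) + (a - bi) = 2a
= 2 * 11 = 22


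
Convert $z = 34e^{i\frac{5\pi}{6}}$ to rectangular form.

a = r cos θ = 34 * -sqrt(3)/2 = -17*sqrt(3)
b = r sin θ = 34 * 1/2 = 17
z = -17*sqrt(3) + 17i


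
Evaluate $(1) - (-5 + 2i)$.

(1 - (-5)) + (0 - 2)i = 6 - 2i


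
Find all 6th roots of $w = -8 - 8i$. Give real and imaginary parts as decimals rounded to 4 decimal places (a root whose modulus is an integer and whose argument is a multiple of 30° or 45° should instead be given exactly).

|w| = sqrt(128) ≈ 11.313708, arg(w) = 225°
Root modulus = sqrt(128)^(1/6) ≈ 1.498307
Root arguments: θ_k = (225° + 360°k)/6 for k = 0, 1, ..., 5
Compute each root as (root modulus)(cos θ_k + i sin θ_k) using full-precision intermediates, then round to 4 decimal places.
Roots: 1.1887 + 0.9121i, -0.1956 + 1.4855i, -1.3843 + 0.5734i, -1.1887 - 0.9121i, 0.1956 - 1.4855i, 1.3843 - 0.5734i


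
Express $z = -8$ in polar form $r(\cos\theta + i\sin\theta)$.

r = |z| = sqrt(a^2 + b^2) = sqrt((-8)^2 + (0)^2) = sqrt(64 + 0) = sqrt(64) = 8
b = 0 and a < 0, so z lies on the negative real axis: θ = 180°
z = 8(cos 180° + i sin 180°)


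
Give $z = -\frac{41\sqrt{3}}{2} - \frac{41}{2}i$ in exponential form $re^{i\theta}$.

r = |z| = sqrt((-41*sqrt(3)/2)^2 + (-41/2)^2) = sqrt(5043/4 + 1681/4) = sqrt(1681) = 41
θ = arctan(b/a) = arctan(-20.5/-35.507) (quadrant-adjusted) = -150° = -5π/6
z = 41e^(-i*5π/6)


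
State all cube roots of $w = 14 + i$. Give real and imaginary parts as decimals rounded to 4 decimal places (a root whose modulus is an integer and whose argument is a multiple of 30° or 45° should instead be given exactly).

|w| = sqrt(197) ≈ 14.035669, arg(w) ≈ 4.085617°
Root modulus = sqrt(197)^(1/3) ≈ 2.412187
Root arguments: θ_k = (arg(w) + 360°k)/3 for k = 0, 1, ..., 2
Compute each root as (root modulus)(cos θ_k + i sin θ_k) using full-precision intermediates, then round to 4 decimal places.
Roots: 2.4115 + 0.0573i, -1.2554 + 2.0598i, -1.1561 - 2.1171i


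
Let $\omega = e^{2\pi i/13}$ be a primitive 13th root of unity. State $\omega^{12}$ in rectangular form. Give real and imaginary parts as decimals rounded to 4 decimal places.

ω^12 = e^(2πi·12/13) = e^(i·24π/13)
= cos(24π/13) + i sin(24π/13)
= 0.8855 - 0.4647i


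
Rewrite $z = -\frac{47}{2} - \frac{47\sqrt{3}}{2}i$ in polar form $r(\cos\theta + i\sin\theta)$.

r = |z| = sqrt(a^2 + b^2) = sqrt((-47/2)^2 + (-47*sqrt(3)/2)^2) = sqrt(2209/4 + 6627/4) = sqrt(2209) = 47
θ = arctan(b/a) = arctan(-40.7032/-23.5) (quadrant-adjusted) = 240°
z = 47(cos 240° + i sin 240°)


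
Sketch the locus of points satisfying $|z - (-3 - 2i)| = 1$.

|z - z0| = r describes a circle centered at z0 with radius r
Here z0 = -3 - 2i and r = 1
Locus: Circle centered at (-3, -2) with radius 1


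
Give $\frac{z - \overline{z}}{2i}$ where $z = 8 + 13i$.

z - conjugate(z) = 2bi
(z - conjugate(z))/(2i) = 2bi/(2i) = b = 13


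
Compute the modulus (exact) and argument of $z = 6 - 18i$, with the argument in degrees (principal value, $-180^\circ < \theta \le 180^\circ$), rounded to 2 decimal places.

|z| = sqrt(6^2 + (-18)^2) = sqrt(360)
arg(z) = arctan(b/a) = arctan(-18/6) (quadrant-adjusted) = -71.57°


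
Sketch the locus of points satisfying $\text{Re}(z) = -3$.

Re(z) = x where z = x + yi; the equation x = -3 is satisfied by all points with that x-coordinate
Locus: Vertical line x = -3


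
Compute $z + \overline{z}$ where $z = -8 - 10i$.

z + conjugate(z) = (a + bi) + (a - bi) = 2a
= 2 * (-8) = -16


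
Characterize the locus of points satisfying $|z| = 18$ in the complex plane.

|z| = 18 means sqrt(x^2 + y^2) = 18
This is a circle of radius 18 centered at the origin


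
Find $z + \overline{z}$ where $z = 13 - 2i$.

z + conjugate(z) = (a + bi) + (a - bi) = 2a
= 2 * 13 = 26


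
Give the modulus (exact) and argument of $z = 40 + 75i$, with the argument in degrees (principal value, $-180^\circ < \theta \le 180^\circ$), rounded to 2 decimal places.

|z| = sqrt(40^2 + 75^2) = 85
arg(z) = arctan(b/a) = arctan(75/40) (quadrant-adjusted) = 61.93°


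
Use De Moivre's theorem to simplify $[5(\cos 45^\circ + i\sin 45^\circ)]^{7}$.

By De Moivre: z^n = r^n(cos(nθ) + i sin(nθ))
= 5^7(cos(7*45°) + i sin(7*45°))
= 78125(cos 315° + i sin 315°)
= 78125*sqrt(2)/2 - (78125*sqrt(2)/2)i


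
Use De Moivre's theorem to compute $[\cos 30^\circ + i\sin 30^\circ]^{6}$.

By De Moivre: z^n = r^n(cos(nθ) + i sin(nθ))
= 1^6(cos(6*30°) + i sin(6*30°))
= 1(cos 180° + i sin 180°)
= -1


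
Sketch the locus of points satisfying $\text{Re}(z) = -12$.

Re(z) = x where z = x + yi; the equation x = -12 is satisfied by all points with that x-coordinate
Locus: Vertical line x = -12


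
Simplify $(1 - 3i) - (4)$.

(1 - 4) + (-3 - 0)i = -3 - 3i


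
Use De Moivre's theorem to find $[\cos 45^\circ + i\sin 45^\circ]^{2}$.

By De Moivre: z^n = r^n(cos(nθ) + i sin(nθ))
= 1^2(cos(2*45°) + i sin(2*45°))
= 1(cos 90° + i sin 90°)
= i


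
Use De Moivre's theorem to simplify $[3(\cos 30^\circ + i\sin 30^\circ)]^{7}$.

By De Moivre: z^n = r^n(cos(nθ) + i sin(nθ))
= 3^7(cos(7*30°) + i sin(7*30°))
= 2187(cos 210° + i sin 210°)
= -2187*sqrt(3)/2 - (2187/2)i


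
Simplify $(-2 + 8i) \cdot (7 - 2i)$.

(a1*a2 - b1*b2) + (a1*b2 + b1*a2)i
= (-14 - (-16)) + (4 + 56)i
= 2 + 60i


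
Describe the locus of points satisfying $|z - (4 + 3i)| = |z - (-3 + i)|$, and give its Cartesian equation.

|z - z1| = |z - z2| means z is equidistant from z1 and z2,
i.e. the perpendicular bisector of the segment from (4, 3) to (-3, 1) (midpoint (1/2, 2)).
With z = x + yi, square both sides:
(x - 4)^2 + (y - 3)^2 = (x - (-3))^2 + (y - 1)^2
The x^2 and y^2 terms cancel: -14x + (-4)y = 10 - 25 = -15
Simplify: 14x + 4y = 15
Locus: Perpendicular bisector of the segment from (4, 3) to (-3, 1): the line 14x + 4y = 15


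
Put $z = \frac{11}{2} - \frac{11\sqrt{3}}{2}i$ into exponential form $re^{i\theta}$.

r = |z| = sqrt((11/2)^2 + (-11*sqrt(3)/2)^2) = sqrt(121/4 + 363/4) = sqrt(121) = 11
θ = arctan(b/a) = arctan(-9.5263/5.5) (quadrant-adjusted) = -60° = -π/3
z = 11e^(-i*π/3)


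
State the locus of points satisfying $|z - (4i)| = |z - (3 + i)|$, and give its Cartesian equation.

|z - z1| = |z - z2| means z is equidistant from z1 and z2,
i.e. the perpendicular bisector of the segment from (0, 4) to (3, 1) (midpoint (3/2, 5/2)).
With z = x + yi, square both sides:
(x - 0)^2 + (y - 4)^2 = (x - 3)^2 + (y - 1)^2
The x^2 and y^2 terms cancel: 6x + (-6)y = 10 - 16 = -6
Simplify: x - y = -1
Locus: Perpendicular bisector of the segment from (0, 4) to (3, 1): the line x - y = -1


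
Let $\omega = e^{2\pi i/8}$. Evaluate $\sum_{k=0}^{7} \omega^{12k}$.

Let ζ = ω^12 = e^(2πi·12/8). Since 8 ∤ 12, ζ ≠ 1.
Sum = Σ_{k=0}^{7} ζ^k = (ζ^8 - 1)/(ζ - 1) = (ω^{12·8} - 1)/(ζ - 1) = (1 - 1)/(ζ - 1) = 0


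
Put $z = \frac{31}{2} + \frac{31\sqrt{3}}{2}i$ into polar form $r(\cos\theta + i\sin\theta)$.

r = |z| = sqrt(a^2 + b^2) = sqrt((31/2)^2 + (31*sqrt(3)/2)^2) = sqrt(961/4 + 2883/4) = sqrt(961) = 31
θ = arctan(b/a) = arctan(26.8468/15.5) (quadrant-adjusted) = 60°
z = 31(cos 60° + i sin 60°)


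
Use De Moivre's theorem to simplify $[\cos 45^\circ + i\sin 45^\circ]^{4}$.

By De Moivre: z^n = r^n(cos(nθ) + i sin(nθ))
= 1^4(cos(4*45°) + i sin(4*45°))
= 1(cos 180° + i sin 180°)
= -1


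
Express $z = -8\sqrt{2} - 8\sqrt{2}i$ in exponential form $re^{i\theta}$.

r = |z| = sqrt((-8*sqrt(2))^2 + (-8*sqrt(2))^2) = sqrt(128 + 128) = sqrt(256) = 16
θ = arctan(b/a) = arctan(-11.3137/-11.3137) (quadrant-adjusted) = -135° = -3π/4
z = 16e^(-i*3π/4)


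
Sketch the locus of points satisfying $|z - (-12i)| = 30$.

|z - z0| = r describes a circle centered at z0 with radius r
Here z0 = -12i and r = 30
Locus: Circle centered at (0, -12) with radius 30


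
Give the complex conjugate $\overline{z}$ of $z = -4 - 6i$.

If z = a + bi, then conjugate(z) = a - bi
conjugate(-4 - 6i) = -4 + 6i


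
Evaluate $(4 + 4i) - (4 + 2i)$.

(4 - 4) + (4 - 2)i = 2i


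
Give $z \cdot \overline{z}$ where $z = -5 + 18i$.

z * conjugate(z) = |z|^2 = a^2 + b^2
= (-5)^2 + 18^2 = 349


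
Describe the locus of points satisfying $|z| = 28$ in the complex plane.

|z| = 28 means sqrt(x^2 + y^2) = 28
This is a circle of radius 28 centered at the origin


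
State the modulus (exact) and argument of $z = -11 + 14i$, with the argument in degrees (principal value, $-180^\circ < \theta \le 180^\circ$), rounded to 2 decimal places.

|z| = sqrt((-11)^2 + 14^2) = sqrt(317)
arg(z) = arctan(b/a) = arctan(14/-11) (quadrant-adjusted) = 128.16°


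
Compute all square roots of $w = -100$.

|w| = 100, arg(w) = 180°
Root modulus = 100^(1/2) = 10
Root arguments: θ_k = (180° + 360°k)/2 for k = 0, 1, ..., 1
Roots: 10i, -10i


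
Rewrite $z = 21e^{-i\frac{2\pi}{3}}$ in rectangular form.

a = r cos θ = 21 * -1/2 = -21/2
b = r sin θ = 21 * -sqrt(3)/2 = -21*sqrt(3)/2
z = -21/2 - (21*sqrt(3)/2)i


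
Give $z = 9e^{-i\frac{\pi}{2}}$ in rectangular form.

a = r cos θ = 9 * 0 = 0
b = r sin θ = 9 * -1 = -9
z = -9i


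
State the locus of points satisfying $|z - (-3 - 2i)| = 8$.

|z - z0| = r describes a circle centered at z0 with radius r
Here z0 = -3 - 2i and r = 8
Locus: Circle centered at (-3, -2) with radius 8


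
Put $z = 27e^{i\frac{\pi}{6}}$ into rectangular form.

a = r cos θ = 27 * sqrt(3)/2 = 27*sqrt(3)/2
b = r sin θ = 27 * 1/2 = 27/2
z = 27*sqrt(3)/2 + (27/2)i


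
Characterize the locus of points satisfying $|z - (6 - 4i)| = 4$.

|z - z0| = r describes a circle centered at z0 with radius r
Here z0 = 6 - 4i and r = 4
Locus: Circle centered at (6, -4) with radius 4


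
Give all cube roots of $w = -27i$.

|w| = 27, arg(w) = 270°
Root modulus = 27^(1/3) = 3
Root arguments: θ_k = (270° + 360°k)/3 for k = 0, 1, ..., 2
Roots: 3i, -3*sqrt(3)/2 - (3/2)i, 3*sqrt(3)/2 - (3/2)i


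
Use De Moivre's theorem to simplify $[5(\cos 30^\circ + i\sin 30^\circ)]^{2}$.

By De Moivre: z^n = r^n(cos(nθ) + i sin(nθ))
= 5^2(cos(2*30°) + i sin(2*30°))
= 25(cos 60° + i sin 60°)
= 25/2 + (25*sqrt(3)/2)i


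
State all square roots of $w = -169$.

|w| = 169, arg(w) = 180°
Root modulus = 169^(1/2) = 13
Root arguments: θ_k = (180° + 360°k)/2 for k = 0, 1, ..., 1
Roots: 13i, -13i


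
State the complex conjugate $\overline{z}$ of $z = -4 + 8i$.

If z = a + bi, then conjugate(z) = a - bi
conjugate(-4 + 8i) = -4 - 8i


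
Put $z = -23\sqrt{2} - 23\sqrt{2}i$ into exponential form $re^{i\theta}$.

r = |z| = sqrt((-23*sqrt(2))^2 + (-23*sqrt(2))^2) = sqrt(1058 + 1058) = sqrt(2116) = 46
θ = arctan(b/a) = arctan(-32.5269/-32.5269) (quadrant-adjusted) = -135° = -3π/4
z = 46e^(-i*3π/4)


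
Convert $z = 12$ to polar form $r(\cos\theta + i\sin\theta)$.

r = |z| = sqrt(a^2 + b^2) = sqrt((12)^2 + (0)^2) = sqrt(144 + 0) = sqrt(144) = 12
b = 0 and a > 0, so z lies on the positive real axis: θ = 0°
z = 12(cos 0° + i sin 0°)


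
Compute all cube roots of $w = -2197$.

|w| = 2197, arg(w) = 180°
Root modulus = 2197^(1/3) = 13
Root arguments: θ_k = (180° + 360°k)/3 for k = 0, 1, ..., 2
Roots: 13/2 + (13*sqrt(3)/2)i, -13, 13/2 - (13*sqrt(3)/2)i


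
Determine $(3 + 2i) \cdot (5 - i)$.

(a1*a2 - b1*b2) + (a1*b2 + b1*a2)i
= (15 - (-2)) + (-3 + 10)i
= 17 + 7i


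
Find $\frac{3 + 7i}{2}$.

Divisor is real, so divide each part by 2:
= 3/2 + (7/2)i


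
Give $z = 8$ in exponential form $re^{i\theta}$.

r = |z| = sqrt((8)^2 + (0)^2) = sqrt(64 + 0) = sqrt(64) = 8
b = 0 and a > 0, so z lies on the positive real axis: θ = 0
z = 8e^(i*0) = 8


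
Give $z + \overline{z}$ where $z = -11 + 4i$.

z + conjugate(z) = (a + bi) + (a - bi) = 2a
= 2 * (-11) = -22


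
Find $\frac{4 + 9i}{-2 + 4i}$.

Multiply numerator and denominator by conjugate (-2 - 4i):
= (4 + 9i)(-2 - 4i) / ((-2)^2 + 4^2)
= (28 - 34i) / 20
Divide through by 2: (14 - 17i) / 10
= 7/5 - (17/10)i


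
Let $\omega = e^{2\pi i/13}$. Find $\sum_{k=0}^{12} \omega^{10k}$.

Let ζ = ω^10 = e^(2πi·10/13). Since 13 ∤ 10, ζ ≠ 1.
Sum = Σ_{k=0}^{12} ζ^k = (ζ^13 - 1)/(ζ - 1) = (ω^{10·13} - 1)/(ζ - 1) = (1 - 1)/(ζ - 1) = 0


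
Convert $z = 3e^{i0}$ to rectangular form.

a = r cos θ = 3 * 1 = 3
b = r sin θ = 3 * 0 = 0
z = 3


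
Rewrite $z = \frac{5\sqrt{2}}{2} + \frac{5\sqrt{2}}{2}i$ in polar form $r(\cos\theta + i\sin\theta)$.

r = |z| = sqrt(a^2 + b^2) = sqrt((5*sqrt(2)/2)^2 + (5*sqrt(2)/2)^2) = sqrt(25/2 + 25/2) = sqrt(25) = 5
θ = arctan(b/a) = arctan(3.5355/3.5355) (quadrant-adjusted) = 45°
z = 5(cos 45° + i sin 45°)


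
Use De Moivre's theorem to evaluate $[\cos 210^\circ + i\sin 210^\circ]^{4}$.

By De Moivre: z^n = r^n(cos(nθ) + i sin(nθ))
= 1^4(cos(4*210°) + i sin(4*210°))
= 1(cos 120° + i sin 120°)
= -1/2 + (sqrt(3)/2)i


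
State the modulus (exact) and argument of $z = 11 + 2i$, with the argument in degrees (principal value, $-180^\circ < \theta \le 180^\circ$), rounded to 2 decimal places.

|z| = sqrt(11^2 + 2^2) = sqrt(125)
arg(z) = arctan(b/a) = arctan(2/11) (quadrant-adjusted) = 10.30°


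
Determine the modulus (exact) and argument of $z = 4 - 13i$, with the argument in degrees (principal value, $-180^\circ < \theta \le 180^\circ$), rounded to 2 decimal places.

|z| = sqrt(4^2 + (-13)^2) = sqrt(185)
arg(z) = arctan(b/a) = arctan(-13/4) (quadrant-adjusted) = -72.90°


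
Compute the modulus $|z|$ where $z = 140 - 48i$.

|z| = sqrt(a^2 + b^2) = sqrt(140^2 + (-48)^2) = sqrt(21904) = 148


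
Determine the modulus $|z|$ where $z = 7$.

|z| = sqrt(a^2 + b^2) = sqrt(7^2 + 0^2) = sqrt(49) = 7


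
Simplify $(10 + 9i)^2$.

(a + bi)^2 = a^2 - b^2 + 2abi
= 10^2 - 9^2 + 2*10*9i
= 19 + 180i


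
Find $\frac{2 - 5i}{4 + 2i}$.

Multiply numerator and denominator by conjugate (4 - 2i):
= (2 - 5i)(4 - 2i) / (4^2 + 2^2)
= (-2 - 24i) / 20
Divide through by 2: (-1 - 12i) / 10
= -1/10 - (6/5)i


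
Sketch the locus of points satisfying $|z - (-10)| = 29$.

|z - z0| = r describes a circle centered at z0 with radius r
Here z0 = -10 and r = 29
Locus: Circle centered at (-10, 0) with radius 29


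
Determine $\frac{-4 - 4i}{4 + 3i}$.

Multiply numerator and denominator by conjugate (4 - 3i):
= (-4 - 4i)(4 - 3i) / (4^2 + 3^2)
= (-28 - 4i) / 25
= -28/25 - (4/25)i


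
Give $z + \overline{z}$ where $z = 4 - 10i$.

z + conjugate(z) = (a + bi) + (a - bi) = 2a
= 2 * 4 = 8


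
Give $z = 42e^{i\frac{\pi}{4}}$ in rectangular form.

a = r cos θ = 42 * sqrt(2)/2 = 21*sqrt(2)
b = r sin θ = 42 * sqrt(2)/2 = 21*sqrt(2)
z = 21*sqrt(2) + 21*sqrt(2)i


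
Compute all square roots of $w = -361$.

|w| = 361, arg(w) = 180°
Root modulus = 361^(1/2) = 19
Root arguments: θ_k = (180° + 360°k)/2 for k = 0, 1, ..., 1
Roots: 19i, -19i


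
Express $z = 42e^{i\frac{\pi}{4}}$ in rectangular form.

a = r cos θ = 42 * sqrt(2)/2 = 21*sqrt(2)
b = r sin θ = 42 * sqrt(2)/2 = 21*sqrt(2)
z = 21*sqrt(2) + 21*sqrt(2)i


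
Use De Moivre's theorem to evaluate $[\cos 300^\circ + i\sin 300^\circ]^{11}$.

By De Moivre: z^n = r^n(cos(nθ) + i sin(nθ))
= 1^11(cos(11*300°) + i sin(11*300°))
= 1(cos 60° + i sin 60°)
= 1/2 + (sqrt(3)/2)i


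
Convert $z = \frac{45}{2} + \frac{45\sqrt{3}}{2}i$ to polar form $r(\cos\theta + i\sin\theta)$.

r = |z| = sqrt(a^2 + b^2) = sqrt((45/2)^2 + (45*sqrt(3)/2)^2) = sqrt(2025/4 + 6075/4) = sqrt(2025) = 45
θ = arctan(b/a) = arctan(38.9711/22.5) (quadrant-adjusted) = 60°
z = 45(cos 60° + i sin 60°)


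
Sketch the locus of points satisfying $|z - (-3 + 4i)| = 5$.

|z - z0| = r describes a circle centered at z0 with radius r
Here z0 = -3 + 4i and r = 5
Locus: Circle centered at (-3, 4) with radius 5


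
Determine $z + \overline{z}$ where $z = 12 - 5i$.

z + conjugate(z) = (a + bi) + (a - bi) = 2a
= 2 * 12 = 24


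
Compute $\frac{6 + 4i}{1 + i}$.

Multiply numerator and denominator by conjugate (1 - i):
= (6 + 4i)(1 - i) / (1^2 + 1^2)
= (10 - 2i) / 2
= 5 - i


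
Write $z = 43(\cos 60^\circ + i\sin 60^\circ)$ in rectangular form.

a = r cos θ = 43 * 1/2 = 43/2
b = r sin θ = 43 * sqrt(3)/2 = 43*sqrt(3)/2
z = 43/2 + (43*sqrt(3)/2)i


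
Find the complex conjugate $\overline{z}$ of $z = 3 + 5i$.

If z = a + bi, then conjugate(z) = a - bi
conjugate(3 + 5i) = 3 - 5i


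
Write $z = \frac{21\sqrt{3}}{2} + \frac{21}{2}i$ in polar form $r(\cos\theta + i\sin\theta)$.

r = |z| = sqrt(a^2 + b^2) = sqrt((21*sqrt(3)/2)^2 + (21/2)^2) = sqrt(1323/4 + 441/4) = sqrt(441) = 21
θ = arctan(b/a) = arctan(10.5/18.1865) (quadrant-adjusted) = 30°
z = 21(cos 30° + i sin 30°)


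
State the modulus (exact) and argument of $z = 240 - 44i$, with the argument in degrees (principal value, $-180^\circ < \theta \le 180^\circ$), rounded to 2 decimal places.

|z| = sqrt(240^2 + (-44)^2) = 244
arg(z) = arctan(b/a) = arctan(-44/240) (quadrant-adjusted) = -10.39°


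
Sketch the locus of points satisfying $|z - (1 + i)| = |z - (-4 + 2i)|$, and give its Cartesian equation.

|z - z1| = |z - z2| means z is equidistant from z1 and z2,
i.e. the perpendicular bisector of the segment from (1, 1) to (-4, 2) (midpoint (-3/2, 3/2)).
With z = x + yi, square both sides:
(x - 1)^2 + (y - 1)^2 = (x - (-4))^2 + (y - 2)^2
The x^2 and y^2 terms cancel: -10x + 2y = 20 - 2 = 18
Simplify: 5x - y = -9
Locus: Perpendicular bisector of the segment from (1, 1) to (-4, 2): the line 5x - y = -9


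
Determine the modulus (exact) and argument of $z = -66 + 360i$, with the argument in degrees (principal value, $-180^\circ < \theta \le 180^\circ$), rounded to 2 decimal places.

|z| = sqrt((-66)^2 + 360^2) = 366
arg(z) = arctan(b/a) = arctan(360/-66) (quadrant-adjusted) = 100.39°


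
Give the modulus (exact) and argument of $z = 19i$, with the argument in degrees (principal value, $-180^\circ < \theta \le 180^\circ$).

|z| = sqrt(0^2 + 19^2) = 19
a = 0 and b > 0, so z lies on the positive imaginary axis: arg(z) = 90°


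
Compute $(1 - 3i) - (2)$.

(1 - 2) + (-3 - 0)i = -1 - 3i


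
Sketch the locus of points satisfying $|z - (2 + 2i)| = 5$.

|z - z0| = r describes a circle centered at z0 with radius r
Here z0 = 2 + 2i and r = 5
Locus: Circle centered at (2, 2) with radius 5


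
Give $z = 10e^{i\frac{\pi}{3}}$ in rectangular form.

a = r cos θ = 10 * 1/2 = 5
b = r sin θ = 10 * sqrt(3)/2 = 5*sqrt(3)
z = 5 + 5*sqrt(3)i


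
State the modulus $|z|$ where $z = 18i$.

|z| = sqrt(a^2 + b^2) = sqrt(0^2 + 18^2) = sqrt(324) = 18


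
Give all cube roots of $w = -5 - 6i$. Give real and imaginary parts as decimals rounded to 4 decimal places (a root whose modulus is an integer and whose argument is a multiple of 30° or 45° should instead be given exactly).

|w| = sqrt(61) ≈ 7.810250, arg(w) ≈ 230.194429°
Root modulus = sqrt(61)^(1/3) ≈ 1.984061
Root arguments: θ_k = (arg(w) + 360°k)/3 for k = 0, 1, ..., 2
Compute each root as (root modulus)(cos θ_k + i sin θ_k) using full-precision intermediates, then round to 4 decimal places.
Roots: 0.4554 + 1.9311i, -1.9001 - 0.5712i, 1.4447 - 1.3599i


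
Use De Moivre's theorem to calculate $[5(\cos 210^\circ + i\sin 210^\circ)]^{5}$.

By De Moivre: z^n = r^n(cos(nθ) + i sin(nθ))
= 5^5(cos(5*210°) + i sin(5*210°))
= 3125(cos 330° + i sin 330°)
= 3125*sqrt(3)/2 - (3125/2)i


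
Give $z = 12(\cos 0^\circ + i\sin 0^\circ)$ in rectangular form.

a = r cos θ = 12 * 1 = 12
b = r sin θ = 12 * 0 = 0
z = 12


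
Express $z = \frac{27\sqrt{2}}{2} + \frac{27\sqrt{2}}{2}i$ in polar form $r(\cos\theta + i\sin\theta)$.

r = |z| = sqrt(a^2 + b^2) = sqrt((27*sqrt(2)/2)^2 + (27*sqrt(2)/2)^2) = sqrt(729/2 + 729/2) = sqrt(729) = 27
θ = arctan(b/a) = arctan(19.0919/19.0919) (quadrant-adjusted) = 45°
z = 27(cos 45° + i sin 45°)


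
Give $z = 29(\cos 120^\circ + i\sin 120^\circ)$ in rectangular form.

a = r cos θ = 29 * -1/2 = -29/2
b = r sin θ = 29 * sqrt(3)/2 = 29*sqrt(3)/2
z = -29/2 + (29*sqrt(3)/2)i


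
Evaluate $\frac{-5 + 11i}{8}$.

Divisor is real, so divide each part by 8:
= -5/8 + (11/8)i


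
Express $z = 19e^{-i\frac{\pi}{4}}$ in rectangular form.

a = r cos θ = 19 * sqrt(2)/2 = 19*sqrt(2)/2
b = r sin θ = 19 * -sqrt(2)/2 = -19*sqrt(2)/2
z = 19*sqrt(2)/2 - (19*sqrt(2)/2)i


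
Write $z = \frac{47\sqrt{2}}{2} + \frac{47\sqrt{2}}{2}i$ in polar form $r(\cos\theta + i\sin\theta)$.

r = |z| = sqrt(a^2 + b^2) = sqrt((47*sqrt(2)/2)^2 + (47*sqrt(2)/2)^2) = sqrt(2209/2 + 2209/2) = sqrt(2209) = 47
θ = arctan(b/a) = arctan(33.234/33.234) (quadrant-adjusted) = 45°
z = 47(cos 45° + i sin 45°)


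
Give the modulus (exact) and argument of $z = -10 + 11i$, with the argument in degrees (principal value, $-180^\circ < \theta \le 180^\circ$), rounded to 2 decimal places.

|z| = sqrt((-10)^2 + 11^2) = sqrt(221)
arg(z) = arctan(b/a) = arctan(11/-10) (quadrant-adjusted) = 132.27°


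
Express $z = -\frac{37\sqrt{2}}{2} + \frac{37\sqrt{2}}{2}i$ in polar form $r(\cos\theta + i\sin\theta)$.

r = |z| = sqrt(a^2 + b^2) = sqrt((-37*sqrt(2)/2)^2 + (37*sqrt(2)/2)^2) = sqrt(1369/2 + 1369/2) = sqrt(1369) = 37
θ = arctan(b/a) = arctan(26.163/-26.163) (quadrant-adjusted) = 135°
z = 37(cos 135° + i sin 135°)


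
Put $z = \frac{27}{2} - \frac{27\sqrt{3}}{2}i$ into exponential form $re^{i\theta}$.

r = |z| = sqrt((27/2)^2 + (-27*sqrt(3)/2)^2) = sqrt(729/4 + 2187/4) = sqrt(729) = 27
θ = arctan(b/a) = arctan(-23.3827/13.5) (quadrant-adjusted) = -60° = -π/3
z = 27e^(-i*π/3)


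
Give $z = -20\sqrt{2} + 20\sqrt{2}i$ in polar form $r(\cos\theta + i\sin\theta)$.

r = |z| = sqrt(a^2 + b^2) = sqrt((-20*sqrt(2))^2 + (20*sqrt(2))^2) = sqrt(800 + 800) = sqrt(1600) = 40
θ = arctan(b/a) = arctan(28.2843/-28.2843) (quadrant-adjusted) = 135°
z = 40(cos 135° + i sin 135°)


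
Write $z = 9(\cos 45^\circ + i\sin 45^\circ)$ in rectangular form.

a = r cos θ = 9 * sqrt(2)/2 = 9*sqrt(2)/2
b = r sin θ = 9 * sqrt(2)/2 = 9*sqrt(2)/2
z = 9*sqrt(2)/2 + (9*sqrt(2)/2)i


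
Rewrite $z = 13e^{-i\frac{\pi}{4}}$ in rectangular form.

a = r cos θ = 13 * sqrt(2)/2 = 13*sqrt(2)/2
b = r sin θ = 13 * -sqrt(2)/2 = -13*sqrt(2)/2
z = 13*sqrt(2)/2 - (13*sqrt(2)/2)i


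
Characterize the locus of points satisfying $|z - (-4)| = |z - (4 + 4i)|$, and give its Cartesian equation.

|z - z1| = |z - z2| means z is equidistant from z1 and z2,
i.e. the perpendicular bisector of the segment from (-4, 0) to (4, 4) (midpoint (0, 2)).
With z = x + yi, square both sides:
(x - (-4))^2 + (y - 0)^2 = (x - 4)^2 + (y - 4)^2
The x^2 and y^2 terms cancel: 16x + 8y = 32 - 16 = 16
Simplify: 2x + y = 2
Locus: Perpendicular bisector of the segment from (-4, 0) to (4, 4): the line 2x + y = 2


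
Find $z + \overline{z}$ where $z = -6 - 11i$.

z + conjugate(z) = (a + bi) + (a - bi) = 2a
= 2 * (-6) = -12


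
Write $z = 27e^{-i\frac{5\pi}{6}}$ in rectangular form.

a = r cos θ = 27 * -sqrt(3)/2 = -27*sqrt(3)/2
b = r sin θ = 27 * -1/2 = -27/2
z = -27*sqrt(3)/2 - (27/2)i


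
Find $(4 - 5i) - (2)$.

(4 - 2) + (-5 - 0)i = 2 - 5i


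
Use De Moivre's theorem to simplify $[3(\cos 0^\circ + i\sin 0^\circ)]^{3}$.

By De Moivre: z^n = r^n(cos(nθ) + i sin(nθ))
= 3^3(cos(3*0°) + i sin(3*0°))
= 27(cos 0° + i sin 0°)
= 27


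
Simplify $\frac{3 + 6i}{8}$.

Divisor is real, so divide each part by 8:
= 3/8 + (3/4)i


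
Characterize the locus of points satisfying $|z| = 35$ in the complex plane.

|z| = 35 means sqrt(x^2 + y^2) = 35
This is a circle of radius 35 centered at the origin


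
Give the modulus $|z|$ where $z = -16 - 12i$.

|z| = sqrt(a^2 + b^2) = sqrt((-16)^2 + (-12)^2) = sqrt(400) = 20


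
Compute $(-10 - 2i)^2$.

(a + bi)^2 = a^2 - b^2 + 2abi
= (-10)^2 - (-2)^2 + 2*(-10)*(-2)i
= 96 + 40i


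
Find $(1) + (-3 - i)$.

(1 + (-3)) + (0 + (-1))i = -2 - i


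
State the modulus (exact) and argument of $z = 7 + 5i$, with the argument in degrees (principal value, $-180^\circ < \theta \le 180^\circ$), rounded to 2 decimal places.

|z| = sqrt(7^2 + 5^2) = sqrt(74)
arg(z) = arctan(b/a) = arctan(5/7) (quadrant-adjusted) = 35.54°


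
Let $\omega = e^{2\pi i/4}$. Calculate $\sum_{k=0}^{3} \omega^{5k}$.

Let ζ = ω^5 = e^(2πi·5/4). Since 4 ∤ 5, ζ ≠ 1.
Sum = Σ_{k=0}^{3} ζ^k = (ζ^4 - 1)/(ζ - 1) = (ω^{5·4} - 1)/(ζ - 1) = (1 - 1)/(ζ - 1) = 0


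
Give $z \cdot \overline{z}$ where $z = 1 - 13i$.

z * conjugate(z) = |z|^2 = a^2 + b^2
= 1^2 + (-13)^2 = 170


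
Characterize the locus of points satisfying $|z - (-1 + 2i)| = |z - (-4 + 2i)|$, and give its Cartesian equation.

|z - z1| = |z - z2| means z is equidistant from z1 and z2,
i.e. the perpendicular bisector of the segment from (-1, 2) to (-4, 2) (midpoint (-5/2, 2)).
With z = x + yi, square both sides:
(x - (-1))^2 + (y - 2)^2 = (x - (-4))^2 + (y - 2)^2
The x^2 and y^2 terms cancel: -6x + 0y = 20 - 5 = 15
Simplify: x = -5/2
Locus: Perpendicular bisector of the segment from (-1, 2) to (-4, 2): the line x = -5/2


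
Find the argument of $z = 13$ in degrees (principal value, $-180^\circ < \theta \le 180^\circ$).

b = 0 and a > 0, so z lies on the positive real axis: θ = 0°


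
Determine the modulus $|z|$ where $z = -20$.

|z| = sqrt(a^2 + b^2) = sqrt((-20)^2 + 0^2) = sqrt(400) = 20


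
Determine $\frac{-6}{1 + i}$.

Multiply numerator and denominator by conjugate (1 - i):
= (-6)(1 - i) / (1^2 + 1^2)
= (-6 + 6i) / 2
= -3 + 3i


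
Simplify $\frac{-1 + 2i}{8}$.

Divisor is real, so divide each part by 8:
= -1/8 + (1/4)i


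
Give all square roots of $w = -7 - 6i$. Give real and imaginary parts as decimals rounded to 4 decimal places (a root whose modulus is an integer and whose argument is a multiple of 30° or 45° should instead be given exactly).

|w| = sqrt(85) ≈ 9.219544, arg(w) ≈ 220.601295°
Root modulus = sqrt(85)^(1/2) ≈ 3.036370
Root arguments: θ_k = (arg(w) + 360°k)/2 for k = 0, 1, ..., 1
Compute each root as (root modulus)(cos θ_k + i sin θ_k) using full-precision intermediates, then round to 4 decimal places.
Roots: -1.0535 + 2.8478i, 1.0535 - 2.8478i


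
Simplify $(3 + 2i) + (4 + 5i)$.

(3 + 4) + (2 + 5)i = 7 + 7i


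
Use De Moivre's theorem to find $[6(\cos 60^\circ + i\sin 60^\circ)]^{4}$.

By De Moivre: z^n = r^n(cos(nθ) + i sin(nθ))
= 6^4(cos(4*60°) + i sin(4*60°))
= 1296(cos 240° + i sin 240°)
= -648 - 648*sqrt(3)i


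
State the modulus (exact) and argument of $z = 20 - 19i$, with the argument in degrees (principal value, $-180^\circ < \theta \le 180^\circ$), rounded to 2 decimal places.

|z| = sqrt(20^2 + (-19)^2) = sqrt(761)
arg(z) = arctan(b/a) = arctan(-19/20) (quadrant-adjusted) = -43.53°


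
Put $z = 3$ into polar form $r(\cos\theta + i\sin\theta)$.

r = |z| = sqrt(a^2 + b^2) = sqrt((3)^2 + (0)^2) = sqrt(9 + 0) = sqrt(9) = 3
b = 0 and a > 0, so z lies on the positive real axis: θ = 0°
z = 3(cos 0° + i sin 0°)


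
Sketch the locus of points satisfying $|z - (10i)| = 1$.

|z - z0| = r describes a circle centered at z0 with radius r
Here z0 = 10i and r = 1
Locus: Circle centered at (0, 10) with radius 1


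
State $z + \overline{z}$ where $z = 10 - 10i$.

z + conjugate(z) = (a + bi) + (a - bi) = 2a
= 2 * 10 = 20


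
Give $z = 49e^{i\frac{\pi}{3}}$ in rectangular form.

a = r cos θ = 49 * 1/2 = 49/2
b = r sin θ = 49 * sqrt(3)/2 = 49*sqrt(3)/2
z = 49/2 + (49*sqrt(3)/2)i


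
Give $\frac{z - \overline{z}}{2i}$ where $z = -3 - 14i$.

z - conjugate(z) = 2bi
(z - conjugate(z))/(2i) = 2bi/(2i) = b = -14


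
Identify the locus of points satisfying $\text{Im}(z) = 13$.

Im(z) = y where z = x + yi; the equation y = 13 is satisfied by all points with that y-coordinate
Locus: Horizontal line y = 13


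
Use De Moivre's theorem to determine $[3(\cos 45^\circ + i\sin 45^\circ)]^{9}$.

By De Moivre: z^n = r^n(cos(nθ) + i sin(nθ))
= 3^9(cos(9*45°) + i sin(9*45°))
= 19683(cos 45° + i sin 45°)
= 19683*sqrt(2)/2 + (19683*sqrt(2)/2)i


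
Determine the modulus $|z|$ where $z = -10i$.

|z| = sqrt(a^2 + b^2) = sqrt(0^2 + (-10)^2) = sqrt(100) = 10


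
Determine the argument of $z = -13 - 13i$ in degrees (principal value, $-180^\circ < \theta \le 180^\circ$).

θ = arctan(b/a) = arctan(-13/-13) (quadrant-adjusted) = -135°


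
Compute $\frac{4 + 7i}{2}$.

Divisor is real, so divide each part by 2:
= 2 + (7/2)i


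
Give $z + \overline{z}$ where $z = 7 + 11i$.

z + conjugate(z) = (a + bi) + (a - bi) = 2a
= 2 * 7 = 14


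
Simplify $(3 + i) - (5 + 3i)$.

(3 - 5) + (1 - 3)i = -2 - 2i


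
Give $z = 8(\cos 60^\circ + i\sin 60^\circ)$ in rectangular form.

a = r cos θ = 8 * 1/2 = 4
b = r sin θ = 8 * sqrt(3)/2 = 4*sqrt(3)
z = 4 + 4*sqrt(3)i


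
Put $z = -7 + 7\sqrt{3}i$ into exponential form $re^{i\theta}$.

r = |z| = sqrt((-7)^2 + (7*sqrt(3))^2) = sqrt(49 + 147) = sqrt(196) = 14
θ = arctan(b/a) = arctan(12.1244/-7) (quadrant-adjusted) = 120° = 2π/3
z = 14e^(i*2π/3)


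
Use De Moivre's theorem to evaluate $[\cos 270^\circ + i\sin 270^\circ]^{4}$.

By De Moivre: z^n = r^n(cos(nθ) + i sin(nθ))
= 1^4(cos(4*270°) + i sin(4*270°))
= 1(cos 0° + i sin 0°)
= 1


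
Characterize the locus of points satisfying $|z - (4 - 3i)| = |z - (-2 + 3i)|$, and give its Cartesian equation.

|z - z1| = |z - z2| means z is equidistant from z1 and z2,
i.e. the perpendicular bisector of the segment from (4, -3) to (-2, 3) (midpoint (1, 0)).
With z = x + yi, square both sides:
(x - 4)^2 + (y - (-3))^2 = (x - (-2))^2 + (y - 3)^2
The x^2 and y^2 terms cancel: -12x + 12y = 13 - 25 = -12
Simplify: x - y = 1
Locus: Perpendicular bisector of the segment from (4, -3) to (-2, 3): the line x - y = 1


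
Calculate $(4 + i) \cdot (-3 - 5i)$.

(a1*a2 - b1*b2) + (a1*b2 + b1*a2)i
= (-12 - (-5)) + (-20 + (-3))i
= -7 - 23i


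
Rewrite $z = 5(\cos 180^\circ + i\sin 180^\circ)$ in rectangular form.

a = r cos θ = 5 * -1 = -5
b = r sin θ = 5 * 0 = 0
z = -5


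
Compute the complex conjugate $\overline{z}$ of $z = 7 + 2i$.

If z = a + bi, then conjugate(z) = a - bi
conjugate(7 + 2i) = 7 - 2i


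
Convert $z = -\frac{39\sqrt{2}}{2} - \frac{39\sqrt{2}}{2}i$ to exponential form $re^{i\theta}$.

r = |z| = sqrt((-39*sqrt(2)/2)^2 + (-39*sqrt(2)/2)^2) = sqrt(1521/2 + 1521/2) = sqrt(1521) = 39
θ = arctan(b/a) = arctan(-27.5772/-27.5772) (quadrant-adjusted) = -135° = -3π/4
z = 39e^(-i*3π/4)


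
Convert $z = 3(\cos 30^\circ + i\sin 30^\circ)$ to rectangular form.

a = r cos θ = 3 * sqrt(3)/2 = 3*sqrt(3)/2
b = r sin θ = 3 * 1/2 = 3/2
z = 3*sqrt(3)/2 + (3/2)i


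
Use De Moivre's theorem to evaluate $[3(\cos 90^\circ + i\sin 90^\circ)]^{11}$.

By De Moivre: z^n = r^n(cos(nθ) + i sin(nθ))
= 3^11(cos(11*90°) + i sin(11*90°))
= 177147(cos 270° + i sin 270°)
= -177147i


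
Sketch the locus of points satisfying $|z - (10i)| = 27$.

|z - z0| = r describes a circle centered at z0 with radius r
Here z0 = 10i and r = 27
Locus: Circle centered at (0, 10) with radius 27


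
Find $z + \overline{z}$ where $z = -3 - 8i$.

z + conjugate(z) = (a + bi) + (a - bi) = 2a
= 2 * (-3) = -6


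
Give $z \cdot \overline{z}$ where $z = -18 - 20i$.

z * conjugate(z) = |z|^2 = a^2 + b^2
= (-18)^2 + (-20)^2 = 724


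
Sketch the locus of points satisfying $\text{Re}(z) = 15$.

Re(z) = x where z = x + yi; the equation x = 15 is satisfied by all points with that x-coordinate
Locus: Vertical line x = 15


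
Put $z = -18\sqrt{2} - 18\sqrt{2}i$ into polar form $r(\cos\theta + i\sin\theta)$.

r = |z| = sqrt(a^2 + b^2) = sqrt((-18*sqrt(2))^2 + (-18*sqrt(2))^2) = sqrt(648 + 648) = sqrt(1296) = 36
θ = arctan(b/a) = arctan(-25.4558/-25.4558) (quadrant-adjusted) = 225°
z = 36(cos 225° + i sin 225°)


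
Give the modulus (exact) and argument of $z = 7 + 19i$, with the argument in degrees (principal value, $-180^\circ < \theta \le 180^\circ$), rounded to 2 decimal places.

|z| = sqrt(7^2 + 19^2) = sqrt(410)
arg(z) = arctan(b/a) = arctan(19/7) (quadrant-adjusted) = 69.78°


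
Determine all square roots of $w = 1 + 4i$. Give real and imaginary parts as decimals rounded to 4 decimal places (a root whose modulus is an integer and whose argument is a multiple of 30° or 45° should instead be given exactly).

|w| = sqrt(17) ≈ 4.123106, arg(w) ≈ 75.963757°
Root modulus = sqrt(17)^(1/2) ≈ 2.030543
Root arguments: θ_k = (arg(w) + 360°k)/2 for k = 0, 1, ..., 1
Compute each root as (root modulus)(cos θ_k + i sin θ_k) using full-precision intermediates, then round to 4 decimal places.
Roots: 1.6005 + 1.2496i, -1.6005 - 1.2496i


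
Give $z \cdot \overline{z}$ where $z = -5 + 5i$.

z * conjugate(z) = |z|^2 = a^2 + b^2
= (-5)^2 + 5^2 = 50


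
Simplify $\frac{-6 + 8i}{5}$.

Divisor is real, so divide each part by 5:
= -6/5 + (8/5)i


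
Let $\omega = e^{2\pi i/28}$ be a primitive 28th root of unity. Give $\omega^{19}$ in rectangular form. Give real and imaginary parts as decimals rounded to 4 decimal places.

ω^19 = e^(2πi·19/28) = e^(i·19π/14)
= cos(19π/14) + i sin(19π/14)
= -0.4339 - 0.9010i


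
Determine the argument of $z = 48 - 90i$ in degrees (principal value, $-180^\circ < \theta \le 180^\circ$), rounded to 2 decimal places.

θ = arctan(b/a) = arctan(-90/48) (quadrant-adjusted) = -61.93°


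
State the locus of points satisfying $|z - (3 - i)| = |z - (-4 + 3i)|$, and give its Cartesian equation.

|z - z1| = |z - z2| means z is equidistant from z1 and z2,
i.e. the perpendicular bisector of the segment from (3, -1) to (-4, 3) (midpoint (-1/2, 1)).
With z = x + yi, square both sides:
(x - 3)^2 + (y - (-1))^2 = (x - (-4))^2 + (y - 3)^2
The x^2 and y^2 terms cancel: -14x + 8y = 25 - 10 = 15
Simplify: 14x - 8y = -15
Locus: Perpendicular bisector of the segment from (3, -1) to (-4, 3): the line 14x - 8y = -15


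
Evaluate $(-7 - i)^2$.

(a + bi)^2 = a^2 - b^2 + 2abi
= (-7)^2 - (-1)^2 + 2*(-7)*(-1)i
= 48 + 14i


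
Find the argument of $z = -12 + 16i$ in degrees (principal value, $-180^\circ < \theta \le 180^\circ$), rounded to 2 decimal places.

θ = arctan(b/a) = arctan(16/-12) (quadrant-adjusted) = 126.87°


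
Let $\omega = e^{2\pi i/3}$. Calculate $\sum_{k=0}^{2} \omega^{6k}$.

Since 3 divides 6, ω^6 = (ω^3)^2 = 1^2 = 1, so every term is 1.
Sum = 3 · 1 = 3


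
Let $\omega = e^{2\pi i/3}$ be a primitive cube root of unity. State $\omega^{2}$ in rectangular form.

ω^2 = e^(2πi·2/3) = e^(i·4π/3)
= cos(4π/3) + i sin(4π/3)
= -1/2 - (sqrt(3)/2)i


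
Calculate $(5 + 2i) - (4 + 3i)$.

(5 - 4) + (2 - 3)i = 1 - i


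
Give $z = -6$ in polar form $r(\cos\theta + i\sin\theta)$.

r = |z| = sqrt(a^2 + b^2) = sqrt((-6)^2 + (0)^2) = sqrt(36 + 0) = sqrt(36) = 6
b = 0 and a < 0, so z lies on the negative real axis: θ = 180°
z = 6(cos 180° + i sin 180°)


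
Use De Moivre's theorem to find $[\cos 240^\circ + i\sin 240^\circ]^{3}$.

By De Moivre: z^n = r^n(cos(nθ) + i sin(nθ))
= 1^3(cos(3*240°) + i sin(3*240°))
= 1(cos 0° + i sin 0°)
= 1


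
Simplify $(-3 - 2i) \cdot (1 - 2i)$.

(a1*a2 - b1*b2) + (a1*b2 + b1*a2)i
= (-3 - 4) + (6 + (-2))i
= -7 + 4i


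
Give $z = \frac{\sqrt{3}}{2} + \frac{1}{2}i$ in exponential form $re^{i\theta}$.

r = |z| = sqrt((sqrt(3)/2)^2 + (1/2)^2) = sqrt(3/4 + 1/4) = sqrt(1) = 1
θ = arctan(b/a) = arctan(0.5/0.866) (quadrant-adjusted) = 30° = π/6
z = 1e^(i*π/6)


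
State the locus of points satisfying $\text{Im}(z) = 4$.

Im(z) = y where z = x + yi; the equation y = 4 is satisfied by all points with that y-coordinate
Locus: Horizontal line y = 4


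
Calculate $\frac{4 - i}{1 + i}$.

Multiply numerator and denominator by conjugate (1 - i):
= (4 - i)(1 - i) / (1^2 + 1^2)
= (3 - 5i) / 2
= 3/2 - (5/2)i


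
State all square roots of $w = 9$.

|w| = 9, arg(w) = 0°
Root modulus = 9^(1/2) = 3
Root arguments: θ_k = (0° + 360°k)/2 for k = 0, 1, ..., 1
Roots: 3, -3


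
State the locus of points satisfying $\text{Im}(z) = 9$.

Im(z) = y where z = x + yi; the equation y = 9 is satisfied by all points with that y-coordinate
Locus: Horizontal line y = 9


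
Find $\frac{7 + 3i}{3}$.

Divisor is real, so divide each part by 3:
= 7/3 + i


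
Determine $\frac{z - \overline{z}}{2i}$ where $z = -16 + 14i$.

z - conjugate(z) = 2bi
(z - conjugate(z))/(2i) = 2bi/(2i) = b = 14


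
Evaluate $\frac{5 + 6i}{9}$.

Divisor is real, so divide each part by 9:
= 5/9 + (2/3)i


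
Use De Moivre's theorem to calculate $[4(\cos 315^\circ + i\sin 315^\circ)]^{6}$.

By De Moivre: z^n = r^n(cos(nθ) + i sin(nθ))
= 4^6(cos(6*315°) + i sin(6*315°))
= 4096(cos 90° + i sin 90°)
= 4096i


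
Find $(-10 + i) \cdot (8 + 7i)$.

(a1*a2 - b1*b2) + (a1*b2 + b1*a2)i
= (-80 - 7) + (-70 + 8)i
= -87 - 62i


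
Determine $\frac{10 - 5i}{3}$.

Divisor is real, so divide each part by 3:
= 10/3 - (5/3)i


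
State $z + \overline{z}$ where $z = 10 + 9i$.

z + conjugate(z) = (a + bi) + (a - bi) = 2a
= 2 * 10 = 20


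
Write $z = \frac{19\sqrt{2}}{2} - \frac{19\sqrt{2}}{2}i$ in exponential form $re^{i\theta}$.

r = |z| = sqrt((19*sqrt(2)/2)^2 + (-19*sqrt(2)/2)^2) = sqrt(361/2 + 361/2) = sqrt(361) = 19
θ = arctan(b/a) = arctan(-13.435/13.435) (quadrant-adjusted) = -45° = -π/4
z = 19e^(-i*π/4)


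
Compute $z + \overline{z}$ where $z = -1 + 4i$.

z + conjugate(z) = (a + bi) + (a - bi) = 2a
= 2 * (-1) = -2


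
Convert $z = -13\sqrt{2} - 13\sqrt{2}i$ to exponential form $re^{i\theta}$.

r = |z| = sqrt((-13*sqrt(2))^2 + (-13*sqrt(2))^2) = sqrt(338 + 338) = sqrt(676) = 26
θ = arctan(b/a) = arctan(-18.3848/-18.3848) (quadrant-adjusted) = -135° = -3π/4
z = 26e^(-i*3π/4)
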